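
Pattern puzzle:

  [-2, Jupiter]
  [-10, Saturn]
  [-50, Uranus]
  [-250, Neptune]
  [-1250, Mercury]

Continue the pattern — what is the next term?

[-6250, Venus]

For the first entry, ×5 each step: -2, -10, -50, -250, -1250 → -6250.
Planet: runs through the planets Mercury→Neptune; Jupiter, Saturn, Uranus, Neptune, Mercury → Venus.
Putting it together: [-6250, Venus].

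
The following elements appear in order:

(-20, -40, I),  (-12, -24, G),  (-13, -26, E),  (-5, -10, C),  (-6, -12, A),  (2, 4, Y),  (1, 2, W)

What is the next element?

(9, 18, U)

First slot: alternating steps +8, −1, +8, −1, …, so -20, -12, -13, -5, -6, 2, 1 → 9.
For the second slot, always 2 × the first slot: -40, -24, -26, -10, -12, 4, 2 → 18.
Letter — letters move back 2 places in the alphabet, wrapping A→Z: I, G, E, C, A, Y, W → U.
So the next element is (9, 18, U).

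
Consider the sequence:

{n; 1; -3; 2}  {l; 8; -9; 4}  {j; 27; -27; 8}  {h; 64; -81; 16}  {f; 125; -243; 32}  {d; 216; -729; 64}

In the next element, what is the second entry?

343

Second entry: perfect cubes: 1³, 2³, 3³, …, so 1, 8, 27, 64, 125, 216 → 343.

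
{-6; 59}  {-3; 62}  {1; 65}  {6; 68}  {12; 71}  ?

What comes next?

{19; 74}

First coordinate — differences are 3, 4, 5, … (increasing by 1 each time): -6, -3, 1, 6, 12 → 19.
Second coordinate: +3 each step; 59, 62, 65, 68, 71 → 74.
Combining the parts gives {19; 74}.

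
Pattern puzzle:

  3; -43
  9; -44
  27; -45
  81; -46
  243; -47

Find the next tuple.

First coordinate goes 3, 9, 27, 81, 243 → 729 (×3 each step).
Second coordinate: −1 each step; -43, -44, -45, -46, -47 → -48.
Putting it together: 729; -48.

729; -48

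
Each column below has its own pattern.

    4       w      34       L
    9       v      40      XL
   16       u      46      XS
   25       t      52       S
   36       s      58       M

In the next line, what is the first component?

49

First component — perfect squares: 2², 3², 4², …: 4, 9, 16, 25, 36 → 49.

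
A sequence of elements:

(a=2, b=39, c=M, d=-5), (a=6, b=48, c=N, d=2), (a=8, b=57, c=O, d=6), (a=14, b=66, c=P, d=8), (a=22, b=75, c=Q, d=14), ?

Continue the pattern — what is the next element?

A — each term is the sum of the two before it: 2, 6, 8, 14, 22 → 36.
B: 39, 48, 57, 66, 75 → 84 (+9 each step).
C: M, N, O, P, Q → R (letters move forward 1 place in the alphabet).
For the d, always the previous value of the a: -5, 2, 6, 8, 14 → 22.
So the next element is (a=36, b=84, c=R, d=22).

(a=36, b=84, c=R, d=22)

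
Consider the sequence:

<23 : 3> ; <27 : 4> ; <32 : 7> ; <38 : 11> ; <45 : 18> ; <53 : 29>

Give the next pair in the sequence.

<62 : 47>

First component: differences are 4, 5, 6, … (increasing by 1 each time); 23, 27, 32, 38, 45, 53 → 62.
For the second component, each term is the sum of the two before it: 3, 4, 7, 11, 18, 29 → 47.
Combining the parts gives <62 : 47>.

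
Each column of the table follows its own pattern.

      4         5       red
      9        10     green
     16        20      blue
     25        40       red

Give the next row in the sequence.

36  80  green

For the first component, perfect squares: 2², 3², 4², …: 4, 9, 16, 25 → 36.
Second component: ×2 each step; 5, 10, 20, 40 → 80.
Colour: repeats red → green → blue, so red, green, blue, red → green.
So the next row is 36  80  green.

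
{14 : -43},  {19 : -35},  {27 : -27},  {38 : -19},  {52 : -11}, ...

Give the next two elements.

{69 : -3}, {89 : 5}

First slot goes 14, 19, 27, 38, 52 → 69 → 89 (differences are 5, 8, 11, … (increasing by 3 each time)).
Second slot goes -43, -35, -27, -19, -11 → -3 → 5 (+8 each step).
Putting the parts together: {69 : -3} and then {89 : 5}.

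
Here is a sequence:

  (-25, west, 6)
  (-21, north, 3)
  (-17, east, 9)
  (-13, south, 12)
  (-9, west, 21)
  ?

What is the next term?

First coordinate — +4 each step: -25, -21, -17, -13, -9 → -5.
For the direction, repeats west → north → east → south: west, north, east, south, west → north.
Third coordinate — each term is the sum of the two before it: 6, 3, 9, 12, 21 → 33.
Combining the parts gives (-5, north, 33).

(-5, north, 33)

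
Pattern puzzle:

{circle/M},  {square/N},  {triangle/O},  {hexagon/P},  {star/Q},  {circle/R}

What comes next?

{square/S}

Shape: repeats circle → square → triangle → hexagon → star, so circle, square, triangle, hexagon, star, circle → square.
Letter: letters move forward 1 place in the alphabet, so M, N, O, P, Q, R → S.
Combining the parts gives {square/S}.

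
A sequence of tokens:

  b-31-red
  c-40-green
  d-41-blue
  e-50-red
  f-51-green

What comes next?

g-60-blue

Letter: b, c, d, e, f → g (letters move forward 1 place in the alphabet).
Second component — alternating steps +9, +1, +9, +1, …: 31, 40, 41, 50, 51 → 60.
Colour goes red, green, blue, red, green → blue (repeats red → green → blue).
Putting it together: g-60-blue.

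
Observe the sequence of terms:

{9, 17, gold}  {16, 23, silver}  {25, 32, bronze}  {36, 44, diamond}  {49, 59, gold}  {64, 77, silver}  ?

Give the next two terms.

First slot: perfect squares: 3², 4², 5², …; 9, 16, 25, 36, 49, 64 → 81 → 100.
Second slot: differences are 6, 9, 12, … (increasing by 3 each time); 17, 23, 32, 44, 59, 77 → 98 → 122.
Rank — repeats gold → silver → bronze → diamond: gold, silver, bronze, diamond, gold, silver → bronze → diamond.
So the next two terms are {81, 98, bronze} and {100, 122, diamond}.

{81, 98, bronze}, {100, 122, diamond}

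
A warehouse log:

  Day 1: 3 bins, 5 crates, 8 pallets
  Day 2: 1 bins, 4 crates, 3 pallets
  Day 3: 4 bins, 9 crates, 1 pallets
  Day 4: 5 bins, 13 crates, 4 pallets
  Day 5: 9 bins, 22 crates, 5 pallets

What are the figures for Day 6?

Bins: each term is the sum of the two before it; 3, 1, 4, 5, 9 → 14.
Crates goes 5, 4, 9, 13, 22 → 35 (each term is the sum of the two before it).
Pallets: always the previous value of the bins, so 8, 3, 1, 4, 5 → 9.
Combining the parts gives 14 bins, 35 crates, 9 pallets.

14 bins, 35 crates, 9 pallets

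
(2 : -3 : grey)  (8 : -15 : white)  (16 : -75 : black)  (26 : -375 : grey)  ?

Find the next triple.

(38 : -1875 : white)

First value: differences are 6, 8, 10, … (increasing by 2 each time), so 2, 8, 16, 26 → 38.
Second value — ×5 each step: -3, -15, -75, -375 → -1875.
For the shade, repeats grey → white → black: grey, white, black, grey → white.
Combining the parts gives (38 : -1875 : white).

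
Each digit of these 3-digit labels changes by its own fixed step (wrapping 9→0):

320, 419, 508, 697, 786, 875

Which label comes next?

First digit: +1 each step, mod 10, so 3, 4, 5, 6, 7, 8 → 9.
Second digit — −1 each step, mod 10: 2, 1, 0, 9, 8, 7 → 6.
Third digit — −1 each step, mod 10: 0, 9, 8, 7, 6, 5 → 4.
Combining the parts gives 964.

964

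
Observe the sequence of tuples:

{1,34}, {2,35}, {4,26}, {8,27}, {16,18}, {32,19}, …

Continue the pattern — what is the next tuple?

{64,10}

First entry goes 1, 2, 4, 8, 16, 32 → 64 (×2 each step).
Second entry: 34, 35, 26, 27, 18, 19 → 10 (alternating steps +1, −9, +1, −9, …).
So the next tuple is {64,10}.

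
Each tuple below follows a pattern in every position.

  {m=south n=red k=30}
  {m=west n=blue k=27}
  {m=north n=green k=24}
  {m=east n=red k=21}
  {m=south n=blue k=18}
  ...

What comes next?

M goes south, west, north, east, south → west (repeats south → west → north → east).
N: repeats red → blue → green, so red, blue, green, red, blue → green.
K: −3 each step, so 30, 27, 24, 21, 18 → 15.
Putting it together: {m=west n=green k=15}.

{m=west n=green k=15}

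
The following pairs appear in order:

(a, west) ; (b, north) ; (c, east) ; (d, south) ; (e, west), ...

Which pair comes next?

Letter: letters move forward 1 place in the alphabet; a, b, c, d, e → f.
Direction: west, north, east, south, west → north (repeats west → north → east → south).
Putting it together: (f, north).

(f, north)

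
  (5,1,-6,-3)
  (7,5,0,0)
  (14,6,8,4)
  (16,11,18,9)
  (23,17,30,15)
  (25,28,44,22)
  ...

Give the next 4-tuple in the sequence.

(32,45,60,30)

First part — alternating steps +2, +7, +2, +7, …: 5, 7, 14, 16, 23, 25 → 32.
Second part: 1, 5, 6, 11, 17, 28 → 45 (each term is the sum of the two before it).
Third part: differences are 6, 8, 10, … (increasing by 2 each time), so -6, 0, 8, 18, 30, 44 → 60.
Fourth part goes -3, 0, 4, 9, 15, 22 → 30 (differences are 3, 4, 5, … (increasing by 1 each time)).
Putting it together: (32,45,60,30).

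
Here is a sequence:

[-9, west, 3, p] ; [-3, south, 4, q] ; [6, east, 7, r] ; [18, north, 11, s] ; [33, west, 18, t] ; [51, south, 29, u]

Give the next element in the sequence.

First coordinate: differences are 6, 9, 12, … (increasing by 3 each time); -9, -3, 6, 18, 33, 51 → 72.
For the direction, repeats west → south → east → north: west, south, east, north, west, south → east.
Third coordinate goes 3, 4, 7, 11, 18, 29 → 47 (each term is the sum of the two before it).
Letter goes p, q, r, s, t, u → v (letters move forward 1 place in the alphabet).
Putting it together: [72, east, 47, v].

[72, east, 47, v]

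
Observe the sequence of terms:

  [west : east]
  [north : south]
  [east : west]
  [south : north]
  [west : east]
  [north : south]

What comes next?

First direction goes west, north, east, south, west, north → east (repeats west → north → east → south).
Second direction: repeats east → south → west → north, so east, south, west, north, east, south → west.
Combining the parts gives [east : west].

[east : west]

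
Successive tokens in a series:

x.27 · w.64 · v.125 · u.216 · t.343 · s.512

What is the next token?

Letter: letters move back 1 place in the alphabet; x, w, v, u, t, s → r.
Second component: perfect cubes: 3³, 4³, 5³, …, so 27, 64, 125, 216, 343, 512 → 729.
Putting it together: r.729.

r.729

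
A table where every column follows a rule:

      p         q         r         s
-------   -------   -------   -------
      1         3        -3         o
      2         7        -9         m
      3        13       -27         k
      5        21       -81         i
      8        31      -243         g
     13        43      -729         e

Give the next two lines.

21  57  -2187  c; 34  73  -6561  a

Column p — each term is the sum of the two before it: 1, 2, 3, 5, 8, 13 → 21 → 34.
Column q goes 3, 7, 13, 21, 31, 43 → 57 → 73 (differences are 4, 6, 8, … (increasing by 2 each time)).
Column r: -3, -9, -27, -81, -243, -729 → -2187 → -6561 (×3 each step).
Column s — letters move back 2 places in the alphabet: o, m, k, i, g, e → c → a.
So the next two lines are 21  57  -2187  c and 34  73  -6561  a.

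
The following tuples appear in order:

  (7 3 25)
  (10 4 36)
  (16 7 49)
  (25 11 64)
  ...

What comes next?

First value: differences are 3, 6, 9, … (increasing by 3 each time); 7, 10, 16, 25 → 37.
For the second value, each term is the sum of the two before it: 3, 4, 7, 11 → 18.
Third value: perfect squares: 5², 6², 7², …; 25, 36, 49, 64 → 81.
So the next tuple is (37 18 81).

(37 18 81)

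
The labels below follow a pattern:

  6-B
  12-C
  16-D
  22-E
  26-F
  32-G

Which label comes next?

First component: alternating steps +6, +4, +6, +4, …, so 6, 12, 16, 22, 26, 32 → 36.
Letter: letters move forward 1 place in the alphabet; B, C, D, E, F, G → H.
So the next label is 36-H.

36-H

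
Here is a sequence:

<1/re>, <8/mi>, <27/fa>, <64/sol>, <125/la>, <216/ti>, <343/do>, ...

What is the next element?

<512/re>

First entry — perfect cubes: 1³, 2³, 3³, …: 1, 8, 27, 64, 125, 216, 343 → 512.
Note: runs through the solfège scale do→ti, so re, mi, fa, sol, la, ti, do → re.
Putting it together: <512/re>.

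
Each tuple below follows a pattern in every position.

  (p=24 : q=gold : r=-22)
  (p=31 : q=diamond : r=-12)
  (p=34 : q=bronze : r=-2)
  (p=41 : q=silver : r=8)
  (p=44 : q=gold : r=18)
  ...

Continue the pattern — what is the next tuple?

(p=51 : q=diamond : r=28)

P: alternating steps +7, +3, +7, +3, …, so 24, 31, 34, 41, 44 → 51.
For the q, repeats gold → diamond → bronze → silver: gold, diamond, bronze, silver, gold → diamond.
R goes -22, -12, -2, 8, 18 → 28 (+10 each step).
Combining the parts gives (p=51 : q=diamond : r=28).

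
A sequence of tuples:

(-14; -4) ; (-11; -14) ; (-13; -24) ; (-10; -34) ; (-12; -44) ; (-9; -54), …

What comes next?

First component: alternating steps +3, −2, +3, −2, …; -14, -11, -13, -10, -12, -9 → -11.
Second component — −10 each step: -4, -14, -24, -34, -44, -54 → -64.
Combining the parts gives (-11; -64).

(-11; -64)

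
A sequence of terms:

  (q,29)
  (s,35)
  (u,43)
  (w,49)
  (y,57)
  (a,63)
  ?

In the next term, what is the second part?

71

Second part goes 29, 35, 43, 49, 57, 63 → 71 (alternating steps +6, +8, +6, +8, …).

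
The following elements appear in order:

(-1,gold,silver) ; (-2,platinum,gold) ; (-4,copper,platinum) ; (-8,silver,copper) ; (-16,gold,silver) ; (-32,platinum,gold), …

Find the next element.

(-64,copper,platinum)

First entry goes -1, -2, -4, -8, -16, -32 → -64 (×2 each step).
First metal: gold, platinum, copper, silver, gold, platinum → copper (repeats gold → platinum → copper → silver).
For the second metal, repeats silver → gold → platinum → copper: silver, gold, platinum, copper, silver, gold → platinum.
So the next element is (-64,copper,platinum).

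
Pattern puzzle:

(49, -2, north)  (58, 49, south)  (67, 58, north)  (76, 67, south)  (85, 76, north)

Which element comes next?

(94, 85, south)

First part: 49, 58, 67, 76, 85 → 94 (+9 each step).
Second part: -2, 49, 58, 67, 76 → 85 (always the previous value of the first part).
Direction goes north, south, north, south, north → south (alternates north ↔ south).
So the next element is (94, 85, south).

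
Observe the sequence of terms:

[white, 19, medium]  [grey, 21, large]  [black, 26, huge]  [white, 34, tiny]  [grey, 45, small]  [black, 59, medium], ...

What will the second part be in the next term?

Second part: differences are 2, 5, 8, … (increasing by 3 each time), so 19, 21, 26, 34, 45, 59 → 76.

76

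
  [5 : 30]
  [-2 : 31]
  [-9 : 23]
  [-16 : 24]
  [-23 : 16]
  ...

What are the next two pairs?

For the first slot, −7 each step: 5, -2, -9, -16, -23 → -30 → -37.
Second slot: alternating steps +1, −8, +1, −8, …; 30, 31, 23, 24, 16 → 17 → 9.
So the next two pairs are [-30 : 17] and [-37 : 9].

[-30 : 17], [-37 : 9]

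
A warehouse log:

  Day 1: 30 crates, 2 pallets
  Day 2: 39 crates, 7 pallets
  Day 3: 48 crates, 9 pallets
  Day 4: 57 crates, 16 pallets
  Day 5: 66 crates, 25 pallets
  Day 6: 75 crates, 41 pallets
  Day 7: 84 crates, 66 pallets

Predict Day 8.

Crates goes 30, 39, 48, 57, 66, 75, 84 → 93 (+9 each step).
For the pallets, each term is the sum of the two before it: 2, 7, 9, 16, 25, 41, 66 → 107.
Combining the parts gives 93 crates, 107 pallets.

93 crates, 107 pallets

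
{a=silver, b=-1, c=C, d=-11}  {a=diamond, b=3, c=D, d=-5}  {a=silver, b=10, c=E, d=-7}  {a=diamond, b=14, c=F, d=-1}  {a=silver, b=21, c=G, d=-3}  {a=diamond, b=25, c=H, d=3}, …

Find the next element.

{a=silver, b=32, c=I, d=1}

For the a, alternates silver ↔ diamond: silver, diamond, silver, diamond, silver, diamond → silver.
B goes -1, 3, 10, 14, 21, 25 → 32 (alternating steps +4, +7, +4, +7, …).
C: C, D, E, F, G, H → I (letters move forward 1 place in the alphabet).
For the d, alternating steps +6, −2, +6, −2, …: -11, -5, -7, -1, -3, 3 → 1.
So the next element is {a=silver, b=32, c=I, d=1}.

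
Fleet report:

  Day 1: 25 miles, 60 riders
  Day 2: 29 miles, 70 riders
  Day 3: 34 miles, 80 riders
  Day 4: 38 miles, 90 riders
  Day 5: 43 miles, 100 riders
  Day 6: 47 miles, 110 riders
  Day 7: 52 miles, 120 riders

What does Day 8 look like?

Miles: 25, 29, 34, 38, 43, 47, 52 → 56 (alternating steps +4, +5, +4, +5, …).
Riders goes 60, 70, 80, 90, 100, 110, 120 → 130 (+10 each step).
Putting it together: 56 miles, 130 riders.

56 miles, 130 riders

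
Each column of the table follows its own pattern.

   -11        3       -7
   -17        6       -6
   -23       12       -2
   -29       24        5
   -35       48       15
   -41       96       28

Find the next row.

-47  192  44

First component: −6 each step, so -11, -17, -23, -29, -35, -41 → -47.
For the second component, ×2 each step: 3, 6, 12, 24, 48, 96 → 192.
For the third component, differences are 1, 4, 7, … (increasing by 3 each time): -7, -6, -2, 5, 15, 28 → 44.
Putting it together: -47  192  44.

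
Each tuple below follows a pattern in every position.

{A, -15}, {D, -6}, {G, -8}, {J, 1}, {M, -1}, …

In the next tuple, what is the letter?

P

Letter goes A, D, G, J, M → P (letters move forward 3 places in the alphabet).
Second coordinate — alternating steps +9, −2, +9, −2, …: -15, -6, -8, 1, -1 → 8.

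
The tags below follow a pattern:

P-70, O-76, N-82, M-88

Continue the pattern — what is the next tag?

L-94

Letter: letters move back 1 place in the alphabet; P, O, N, M → L.
Second component: +6 each step; 70, 76, 82, 88 → 94.
Putting it together: L-94.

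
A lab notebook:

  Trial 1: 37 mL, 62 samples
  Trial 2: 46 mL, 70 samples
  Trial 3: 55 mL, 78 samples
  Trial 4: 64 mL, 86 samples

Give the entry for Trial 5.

For the mL, +9 each step: 37, 46, 55, 64 → 73.
Samples — +8 each step: 62, 70, 78, 86 → 94.
Putting it together: 73 mL, 94 samples.

73 mL, 94 samples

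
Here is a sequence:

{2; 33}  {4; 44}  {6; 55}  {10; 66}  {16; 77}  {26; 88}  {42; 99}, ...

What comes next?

First coordinate: each term is the sum of the two before it, so 2, 4, 6, 10, 16, 26, 42 → 68.
Second coordinate: +11 each step, so 33, 44, 55, 66, 77, 88, 99 → 110.
So the next element is {68; 110}.

{68; 110}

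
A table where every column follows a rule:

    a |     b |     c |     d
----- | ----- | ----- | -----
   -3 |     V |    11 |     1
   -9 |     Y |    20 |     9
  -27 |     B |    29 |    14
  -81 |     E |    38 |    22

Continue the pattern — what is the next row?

-243  H  47  27

Column a goes -3, -9, -27, -81 → -243 (×3 each step).
For the column b, letters move forward 3 places in the alphabet, wrapping Z→A: V, Y, B, E → H.
Column c: +9 each step, so 11, 20, 29, 38 → 47.
Column d: alternating steps +8, +5, +8, +5, …, so 1, 9, 14, 22 → 27.
So the next row is -243  H  47  27.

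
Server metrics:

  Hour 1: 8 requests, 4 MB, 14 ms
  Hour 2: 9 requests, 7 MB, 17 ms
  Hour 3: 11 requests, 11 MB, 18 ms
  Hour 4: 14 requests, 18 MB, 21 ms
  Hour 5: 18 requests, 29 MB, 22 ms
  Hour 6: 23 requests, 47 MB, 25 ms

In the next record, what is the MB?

MB: 4, 7, 11, 18, 29, 47 → 76 (each term is the sum of the two before it).

76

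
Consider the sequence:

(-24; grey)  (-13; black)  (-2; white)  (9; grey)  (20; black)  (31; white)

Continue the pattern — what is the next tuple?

(42; grey)

First entry: +11 each step, so -24, -13, -2, 9, 20, 31 → 42.
Shade — repeats grey → black → white: grey, black, white, grey, black, white → grey.
Putting it together: (42; grey).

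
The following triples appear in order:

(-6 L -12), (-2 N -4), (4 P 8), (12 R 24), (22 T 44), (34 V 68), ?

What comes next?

First value: -6, -2, 4, 12, 22, 34 → 48 (differences are 4, 6, 8, … (increasing by 2 each time)).
Letter: L, N, P, R, T, V → X (letters move forward 2 places in the alphabet).
Third value — always 2 × the first value: -12, -4, 8, 24, 44, 68 → 96.
So the next triple is (48 X 96).

(48 X 96)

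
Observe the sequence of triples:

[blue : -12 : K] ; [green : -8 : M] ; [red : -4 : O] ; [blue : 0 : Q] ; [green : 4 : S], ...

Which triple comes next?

[red : 8 : U]

Colour: blue, green, red, blue, green → red (repeats blue → green → red).
Second coordinate: +4 each step; -12, -8, -4, 0, 4 → 8.
For the letter, letters move forward 2 places in the alphabet: K, M, O, Q, S → U.
Putting it together: [red : 8 : U].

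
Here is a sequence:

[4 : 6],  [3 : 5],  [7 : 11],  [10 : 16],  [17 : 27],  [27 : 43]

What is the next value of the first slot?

First slot — each term is the sum of the two before it: 4, 3, 7, 10, 17, 27 → 44.
Second slot: each term is the sum of the two before it, so 6, 5, 11, 16, 27, 43 → 70.

44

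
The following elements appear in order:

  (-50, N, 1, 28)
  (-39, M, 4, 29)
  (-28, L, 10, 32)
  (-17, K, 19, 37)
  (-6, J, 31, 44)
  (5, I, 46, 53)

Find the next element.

First entry — +11 each step: -50, -39, -28, -17, -6, 5 → 16.
For the letter, letters move back 1 place in the alphabet: N, M, L, K, J, I → H.
Third entry — differences are 3, 6, 9, … (increasing by 3 each time): 1, 4, 10, 19, 31, 46 → 64.
Fourth entry: 28, 29, 32, 37, 44, 53 → 64 (differences are 1, 3, 5, … (increasing by 2 each time)).
So the next element is (16, H, 64, 64).

(16, H, 64, 64)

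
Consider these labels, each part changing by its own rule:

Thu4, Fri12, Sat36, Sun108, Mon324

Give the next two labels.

Tue972, Wed2916

For the day, runs through the weekdays Mon→Sun: Thu, Fri, Sat, Sun, Mon → Tue → Wed.
Second component goes 4, 12, 36, 108, 324 → 972 → 2916 (×3 each step).
Putting the parts together: Tue972 and then Wed2916.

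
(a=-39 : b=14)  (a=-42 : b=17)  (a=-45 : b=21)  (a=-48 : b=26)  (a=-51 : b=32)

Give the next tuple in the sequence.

(a=-54 : b=39)

A goes -39, -42, -45, -48, -51 → -54 (−3 each step).
B goes 14, 17, 21, 26, 32 → 39 (differences are 3, 4, 5, … (increasing by 1 each time)).
Putting it together: (a=-54 : b=39).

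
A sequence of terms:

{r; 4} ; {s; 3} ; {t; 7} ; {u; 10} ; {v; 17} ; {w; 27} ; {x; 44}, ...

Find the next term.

{y; 71}

Letter — letters move forward 1 place in the alphabet: r, s, t, u, v, w, x → y.
Second entry: 4, 3, 7, 10, 17, 27, 44 → 71 (each term is the sum of the two before it).
So the next term is {y; 71}.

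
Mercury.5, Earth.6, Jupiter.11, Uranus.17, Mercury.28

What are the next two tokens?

For the planet, repeats Mercury → Earth → Jupiter → Uranus: Mercury, Earth, Jupiter, Uranus, Mercury → Earth → Jupiter.
Second component goes 5, 6, 11, 17, 28 → 45 → 73 (each term is the sum of the two before it).
Putting the parts together: Earth.45 and then Jupiter.73.

Earth.45, Jupiter.73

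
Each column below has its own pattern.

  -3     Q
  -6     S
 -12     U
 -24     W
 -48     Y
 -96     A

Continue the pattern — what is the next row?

-192  C

First component: -3, -6, -12, -24, -48, -96 → -192 (×2 each step).
Letter — letters move forward 2 places in the alphabet, wrapping Z→A: Q, S, U, W, Y, A → C.
Putting it together: -192  C.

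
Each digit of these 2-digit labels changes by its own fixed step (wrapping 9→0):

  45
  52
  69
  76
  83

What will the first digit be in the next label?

9

First digit — +1 each step, mod 10: 4, 5, 6, 7, 8 → 9.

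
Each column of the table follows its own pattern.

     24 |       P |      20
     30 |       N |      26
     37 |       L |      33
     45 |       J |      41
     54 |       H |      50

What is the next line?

First component: differences are 6, 7, 8, … (increasing by 1 each time); 24, 30, 37, 45, 54 → 64.
Letter goes P, N, L, J, H → F (letters move back 2 places in the alphabet).
Third component: always 4 less than the first component; 20, 26, 33, 41, 50 → 60.
Putting it together: 64  F  60.

64  F  60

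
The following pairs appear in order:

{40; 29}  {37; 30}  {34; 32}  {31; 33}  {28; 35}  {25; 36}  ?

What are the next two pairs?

For the first value, −3 each step: 40, 37, 34, 31, 28, 25 → 22 → 19.
Second value — alternating steps +1, +2, +1, +2, …: 29, 30, 32, 33, 35, 36 → 38 → 39.
So the next two pairs are {22; 38} and {19; 39}.

{22; 38}, {19; 39}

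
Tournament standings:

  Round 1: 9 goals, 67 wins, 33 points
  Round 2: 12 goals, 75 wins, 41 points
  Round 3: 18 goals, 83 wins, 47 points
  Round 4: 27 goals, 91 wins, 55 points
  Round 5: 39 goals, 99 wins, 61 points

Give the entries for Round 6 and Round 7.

Goals — differences are 3, 6, 9, … (increasing by 3 each time): 9, 12, 18, 27, 39 → 54 → 72.
For the wins, +8 each step: 67, 75, 83, 91, 99 → 107 → 115.
For the points, alternating steps +8, +6, +8, +6, …: 33, 41, 47, 55, 61 → 69 → 75.
Putting the parts together: 54 goals, 107 wins, 69 points and then 72 goals, 115 wins, 75 points.

54 goals, 107 wins, 69 points; 72 goals, 115 wins, 75 points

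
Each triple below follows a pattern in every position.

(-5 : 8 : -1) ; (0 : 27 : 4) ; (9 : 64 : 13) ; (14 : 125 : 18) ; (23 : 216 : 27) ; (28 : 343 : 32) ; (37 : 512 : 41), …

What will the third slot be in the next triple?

46

First slot: alternating steps +5, +9, +5, +9, …; -5, 0, 9, 14, 23, 28, 37 → 42.
Third slot: always 4 more than the first slot; -1, 4, 13, 18, 27, 32, 41 → 46.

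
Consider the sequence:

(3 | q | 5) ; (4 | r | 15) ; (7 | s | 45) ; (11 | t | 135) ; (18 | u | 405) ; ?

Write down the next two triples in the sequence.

First slot: each term is the sum of the two before it, so 3, 4, 7, 11, 18 → 29 → 47.
For the letter, letters move forward 1 place in the alphabet: q, r, s, t, u → v → w.
Third slot: 5, 15, 45, 135, 405 → 1215 → 3645 (×3 each step).
Putting the parts together: (29 | v | 1215) and then (47 | w | 3645).

(29 | v | 1215), (47 | w | 3645)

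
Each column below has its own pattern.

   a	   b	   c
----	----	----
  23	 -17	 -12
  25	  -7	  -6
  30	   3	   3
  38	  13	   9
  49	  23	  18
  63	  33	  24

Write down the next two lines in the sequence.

80  43  33; 100  53  39

For the column a, differences are 2, 5, 8, … (increasing by 3 each time): 23, 25, 30, 38, 49, 63 → 80 → 100.
Column b — +10 each step: -17, -7, 3, 13, 23, 33 → 43 → 53.
Column c — alternating steps +6, +9, +6, +9, …: -12, -6, 3, 9, 18, 24 → 33 → 39.
Putting the parts together: 80  43  33 and then 100  53  39.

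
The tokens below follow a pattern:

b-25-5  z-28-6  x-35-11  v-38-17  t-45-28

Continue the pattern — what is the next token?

r-48-45

Letter: letters move back 2 places in the alphabet, wrapping A→Z, so b, z, x, v, t → r.
Second component: 25, 28, 35, 38, 45 → 48 (alternating steps +3, +7, +3, +7, …).
Third component — each term is the sum of the two before it: 5, 6, 11, 17, 28 → 45.
Combining the parts gives r-48-45.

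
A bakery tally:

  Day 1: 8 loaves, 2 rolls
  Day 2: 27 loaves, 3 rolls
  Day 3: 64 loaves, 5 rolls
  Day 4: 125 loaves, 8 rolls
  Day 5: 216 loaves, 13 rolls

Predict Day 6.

343 loaves, 21 rolls

Loaves: perfect cubes: 2³, 3³, 4³, …, so 8, 27, 64, 125, 216 → 343.
Rolls — each term is the sum of the two before it: 2, 3, 5, 8, 13 → 21.
So the next record is 343 loaves, 21 rolls.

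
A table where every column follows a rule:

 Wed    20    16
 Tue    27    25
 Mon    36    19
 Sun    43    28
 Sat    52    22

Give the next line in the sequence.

Day — runs backward through the weekdays Mon→Sun: Wed, Tue, Mon, Sun, Sat → Fri.
Second component: alternating steps +7, +9, +7, +9, …, so 20, 27, 36, 43, 52 → 59.
Third component goes 16, 25, 19, 28, 22 → 31 (alternating steps +9, −6, +9, −6, …).
Putting it together: Fri  59  31.

Fri  59  31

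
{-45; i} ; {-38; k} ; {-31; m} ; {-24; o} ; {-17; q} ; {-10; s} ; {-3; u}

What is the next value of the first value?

For the first value, +7 each step: -45, -38, -31, -24, -17, -10, -3 → 4.
Letter: i, k, m, o, q, s, u → w (letters move forward 2 places in the alphabet).

4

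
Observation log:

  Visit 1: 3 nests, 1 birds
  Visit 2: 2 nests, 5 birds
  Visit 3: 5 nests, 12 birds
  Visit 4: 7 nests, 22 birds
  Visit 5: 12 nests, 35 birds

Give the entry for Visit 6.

19 nests, 51 birds

For the nests, each term is the sum of the two before it: 3, 2, 5, 7, 12 → 19.
Birds: differences are 4, 7, 10, … (increasing by 3 each time); 1, 5, 12, 22, 35 → 51.
So the next row is 19 nests, 51 birds.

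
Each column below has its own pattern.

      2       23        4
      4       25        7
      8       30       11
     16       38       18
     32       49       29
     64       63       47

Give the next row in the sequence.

First component goes 2, 4, 8, 16, 32, 64 → 128 (×2 each step).
Second component — differences are 2, 5, 8, … (increasing by 3 each time): 23, 25, 30, 38, 49, 63 → 80.
For the third component, each term is the sum of the two before it: 4, 7, 11, 18, 29, 47 → 76.
Combining the parts gives 128  80  76.

128  80  76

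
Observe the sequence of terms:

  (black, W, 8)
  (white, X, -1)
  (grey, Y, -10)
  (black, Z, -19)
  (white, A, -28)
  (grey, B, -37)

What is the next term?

Shade: repeats black → white → grey, so black, white, grey, black, white, grey → black.
Letter: letters move forward 1 place in the alphabet, wrapping Z→A; W, X, Y, Z, A, B → C.
Third entry goes 8, -1, -10, -19, -28, -37 → -46 (−9 each step).
Putting it together: (black, C, -46).

(black, C, -46)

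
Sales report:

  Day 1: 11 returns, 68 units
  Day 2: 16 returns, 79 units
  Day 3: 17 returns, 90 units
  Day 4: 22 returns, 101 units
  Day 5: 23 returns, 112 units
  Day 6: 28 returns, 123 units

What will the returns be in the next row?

For the returns, alternating steps +5, +1, +5, +1, …: 11, 16, 17, 22, 23, 28 → 29.

29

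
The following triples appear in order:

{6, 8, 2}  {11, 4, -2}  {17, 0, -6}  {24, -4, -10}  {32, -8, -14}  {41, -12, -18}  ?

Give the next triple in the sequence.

{51, -16, -22}

First slot: differences are 5, 6, 7, … (increasing by 1 each time), so 6, 11, 17, 24, 32, 41 → 51.
Second slot: −4 each step; 8, 4, 0, -4, -8, -12 → -16.
For the third slot, always 6 less than the second slot: 2, -2, -6, -10, -14, -18 → -22.
Combining the parts gives {51, -16, -22}.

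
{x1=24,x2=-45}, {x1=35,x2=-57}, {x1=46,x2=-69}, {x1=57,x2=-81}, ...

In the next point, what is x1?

68

X1 goes 24, 35, 46, 57 → 68 (+11 each step).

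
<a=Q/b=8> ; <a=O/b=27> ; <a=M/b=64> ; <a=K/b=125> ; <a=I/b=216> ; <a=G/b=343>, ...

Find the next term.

<a=E/b=512>

A: letters move back 2 places in the alphabet; Q, O, M, K, I, G → E.
For the b, perfect cubes: 2³, 3³, 4³, …: 8, 27, 64, 125, 216, 343 → 512.
Combining the parts gives <a=E/b=512>.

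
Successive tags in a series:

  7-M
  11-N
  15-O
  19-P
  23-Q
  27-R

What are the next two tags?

First component goes 7, 11, 15, 19, 23, 27 → 31 → 35 (+4 each step).
For the letter, letters move forward 1 place in the alphabet: M, N, O, P, Q, R → S → T.
Putting the parts together: 31-S and then 35-T.

31-S then 35-T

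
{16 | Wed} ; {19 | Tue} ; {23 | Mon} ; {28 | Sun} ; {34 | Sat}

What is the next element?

{41 | Fri}

First slot: 16, 19, 23, 28, 34 → 41 (differences are 3, 4, 5, … (increasing by 1 each time)).
Day: runs backward through the weekdays Mon→Sun; Wed, Tue, Mon, Sun, Sat → Fri.
So the next element is {41 | Fri}.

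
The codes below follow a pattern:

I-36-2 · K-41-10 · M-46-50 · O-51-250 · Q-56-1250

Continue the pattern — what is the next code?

Letter goes I, K, M, O, Q → S (letters move forward 2 places in the alphabet).
Second component: 36, 41, 46, 51, 56 → 61 (+5 each step).
Third component: ×5 each step, so 2, 10, 50, 250, 1250 → 6250.
Putting it together: S-61-6250.

S-61-6250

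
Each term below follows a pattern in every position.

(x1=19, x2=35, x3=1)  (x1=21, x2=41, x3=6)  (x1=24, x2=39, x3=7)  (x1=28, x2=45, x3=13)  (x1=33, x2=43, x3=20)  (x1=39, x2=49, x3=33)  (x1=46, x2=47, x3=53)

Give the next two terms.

(x1=54, x2=53, x3=86), (x1=63, x2=51, x3=139)

X1: differences are 2, 3, 4, … (increasing by 1 each time), so 19, 21, 24, 28, 33, 39, 46 → 54 → 63.
For the x2, alternating steps +6, −2, +6, −2, …: 35, 41, 39, 45, 43, 49, 47 → 53 → 51.
X3: each term is the sum of the two before it; 1, 6, 7, 13, 20, 33, 53 → 86 → 139.
Putting the parts together: (x1=54, x2=53, x3=86) and then (x1=63, x2=51, x3=139).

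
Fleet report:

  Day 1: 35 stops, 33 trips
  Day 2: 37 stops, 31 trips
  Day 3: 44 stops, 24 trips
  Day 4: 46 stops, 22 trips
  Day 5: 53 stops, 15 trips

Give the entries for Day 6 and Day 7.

Stops: 35, 37, 44, 46, 53 → 55 → 62 (alternating steps +2, +7, +2, +7, …).
Trips: together with the stops always sums to 68; 33, 31, 24, 22, 15 → 13 → 6.
Putting the parts together: 55 stops, 13 trips and then 62 stops, 6 trips.

55 stops, 13 trips; 62 stops, 6 trips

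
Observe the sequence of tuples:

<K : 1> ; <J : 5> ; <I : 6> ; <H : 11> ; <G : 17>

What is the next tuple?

Letter: K, J, I, H, G → F (letters move back 1 place in the alphabet).
Second value: each term is the sum of the two before it; 1, 5, 6, 11, 17 → 28.
Putting it together: <F : 28>.

<F : 28>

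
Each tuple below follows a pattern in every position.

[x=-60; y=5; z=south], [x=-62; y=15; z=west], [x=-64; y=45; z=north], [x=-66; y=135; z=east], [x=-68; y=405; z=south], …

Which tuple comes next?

X: -60, -62, -64, -66, -68 → -70 (−2 each step).
Y — ×3 each step: 5, 15, 45, 135, 405 → 1215.
Z — repeats south → west → north → east: south, west, north, east, south → west.
So the next tuple is [x=-70; y=1215; z=west].

[x=-70; y=1215; z=west]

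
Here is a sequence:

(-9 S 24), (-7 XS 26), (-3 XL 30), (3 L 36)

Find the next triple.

First entry — differences are 2, 4, 6, … (increasing by 2 each time): -9, -7, -3, 3 → 11.
Size — runs backward through clothing sizes XS→XL: S, XS, XL, L → M.
For the third entry, differences are 2, 4, 6, … (increasing by 2 each time): 24, 26, 30, 36 → 44.
So the next triple is (11 M 44).

(11 M 44)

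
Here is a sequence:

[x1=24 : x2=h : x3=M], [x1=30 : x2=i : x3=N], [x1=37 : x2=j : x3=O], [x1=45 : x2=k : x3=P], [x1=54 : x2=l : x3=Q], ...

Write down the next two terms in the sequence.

[x1=64 : x2=m : x3=R], [x1=75 : x2=n : x3=S]

X1: differences are 6, 7, 8, … (increasing by 1 each time), so 24, 30, 37, 45, 54 → 64 → 75.
X2 goes h, i, j, k, l → m → n (letters move forward 1 place in the alphabet).
X3: letters move forward 1 place in the alphabet, so M, N, O, P, Q → R → S.
Putting the parts together: [x1=64 : x2=m : x3=R] and then [x1=75 : x2=n : x3=S].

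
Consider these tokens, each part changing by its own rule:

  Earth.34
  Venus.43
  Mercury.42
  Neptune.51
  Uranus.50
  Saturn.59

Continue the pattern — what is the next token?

Planet: Earth, Venus, Mercury, Neptune, Uranus, Saturn → Jupiter (runs backward through the planets Mercury→Neptune).
Second component: 34, 43, 42, 51, 50, 59 → 58 (alternating steps +9, −1, +9, −1, …).
Combining the parts gives Jupiter.58.

Jupiter.58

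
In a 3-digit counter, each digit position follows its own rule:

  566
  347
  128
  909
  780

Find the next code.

561

First digit goes 5, 3, 1, 9, 7 → 5 (−2 each step, mod 10).
Second digit — −2 each step, mod 10: 6, 4, 2, 0, 8 → 6.
Third digit — +1 each step, mod 10: 6, 7, 8, 9, 0 → 1.
Combining the parts gives 561.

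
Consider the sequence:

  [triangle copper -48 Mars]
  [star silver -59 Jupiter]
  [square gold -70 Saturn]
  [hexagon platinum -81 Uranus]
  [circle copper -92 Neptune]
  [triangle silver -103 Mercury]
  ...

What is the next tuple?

[star gold -114 Venus]

Shape goes triangle, star, square, hexagon, circle, triangle → star (repeats triangle → star → square → hexagon → circle).
Metal goes copper, silver, gold, platinum, copper, silver → gold (repeats copper → silver → gold → platinum).
Third component: −11 each step, so -48, -59, -70, -81, -92, -103 → -114.
Planet goes Mars, Jupiter, Saturn, Uranus, Neptune, Mercury → Venus (runs through the planets Mercury→Neptune).
Combining the parts gives [star gold -114 Venus].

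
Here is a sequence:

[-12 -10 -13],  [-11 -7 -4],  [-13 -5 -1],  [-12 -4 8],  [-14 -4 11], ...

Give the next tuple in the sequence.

[-13 -5 20]

For the first value, alternating steps +1, −2, +1, −2, …: -12, -11, -13, -12, -14 → -13.
For the second value, differences are 3, 2, 1, … (decreasing by 1 each time): -10, -7, -5, -4, -4 → -5.
Third value — alternating steps +9, +3, +9, +3, …: -13, -4, -1, 8, 11 → 20.
So the next tuple is [-13 -5 20].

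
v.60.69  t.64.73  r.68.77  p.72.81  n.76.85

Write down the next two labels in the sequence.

l.80.89 then j.84.93

Letter: v, t, r, p, n → l → j (letters move back 2 places in the alphabet).
Second component: 60, 64, 68, 72, 76 → 80 → 84 (+4 each step).
Third component — +4 each step: 69, 73, 77, 81, 85 → 89 → 93.
Putting the parts together: l.80.89 and then j.84.93.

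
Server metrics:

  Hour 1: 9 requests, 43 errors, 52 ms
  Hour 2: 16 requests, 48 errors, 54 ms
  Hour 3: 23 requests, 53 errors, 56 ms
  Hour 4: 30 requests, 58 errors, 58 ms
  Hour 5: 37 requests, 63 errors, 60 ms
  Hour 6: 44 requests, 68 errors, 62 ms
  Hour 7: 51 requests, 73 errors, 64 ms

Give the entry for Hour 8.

58 requests, 78 errors, 66 ms

Requests: 9, 16, 23, 30, 37, 44, 51 → 58 (+7 each step).
Errors: 43, 48, 53, 58, 63, 68, 73 → 78 (+5 each step).
Ms: +2 each step; 52, 54, 56, 58, 60, 62, 64 → 66.
Putting it together: 58 requests, 78 errors, 66 ms.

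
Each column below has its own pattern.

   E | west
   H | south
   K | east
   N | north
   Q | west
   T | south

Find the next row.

W  east

Letter: letters move forward 3 places in the alphabet, so E, H, K, N, Q, T → W.
Direction goes west, south, east, north, west, south → east (repeats west → south → east → north).
So the next row is W  east.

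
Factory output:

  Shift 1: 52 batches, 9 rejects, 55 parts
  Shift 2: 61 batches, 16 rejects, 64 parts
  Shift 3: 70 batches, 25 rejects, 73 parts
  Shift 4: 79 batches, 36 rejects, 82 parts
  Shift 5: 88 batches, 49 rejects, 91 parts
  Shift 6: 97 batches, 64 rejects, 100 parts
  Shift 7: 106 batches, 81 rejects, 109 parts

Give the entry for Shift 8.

Batches goes 52, 61, 70, 79, 88, 97, 106 → 115 (+9 each step).
Rejects — perfect squares: 3², 4², 5², …: 9, 16, 25, 36, 49, 64, 81 → 100.
Parts: always 3 more than the batches, so 55, 64, 73, 82, 91, 100, 109 → 118.
Combining the parts gives 115 batches, 100 rejects, 118 parts.

115 batches, 100 rejects, 118 parts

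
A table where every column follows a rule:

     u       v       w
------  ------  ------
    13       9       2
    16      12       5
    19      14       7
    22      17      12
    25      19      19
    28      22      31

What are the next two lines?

Column u goes 13, 16, 19, 22, 25, 28 → 31 → 34 (+3 each step).
Column v — alternating steps +3, +2, +3, +2, …: 9, 12, 14, 17, 19, 22 → 24 → 27.
For the column w, each term is the sum of the two before it: 2, 5, 7, 12, 19, 31 → 50 → 81.
So the next two lines are 31  24  50 and 34  27  81.

31  24  50; 34  27  81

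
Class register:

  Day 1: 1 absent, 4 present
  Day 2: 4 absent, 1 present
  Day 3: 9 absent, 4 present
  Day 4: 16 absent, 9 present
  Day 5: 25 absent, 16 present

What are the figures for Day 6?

Absent: perfect squares: 1², 2², 3², …, so 1, 4, 9, 16, 25 → 36.
Present — always the previous value of the absent: 4, 1, 4, 9, 16 → 25.
Combining the parts gives 36 absent, 25 present.

36 absent, 25 present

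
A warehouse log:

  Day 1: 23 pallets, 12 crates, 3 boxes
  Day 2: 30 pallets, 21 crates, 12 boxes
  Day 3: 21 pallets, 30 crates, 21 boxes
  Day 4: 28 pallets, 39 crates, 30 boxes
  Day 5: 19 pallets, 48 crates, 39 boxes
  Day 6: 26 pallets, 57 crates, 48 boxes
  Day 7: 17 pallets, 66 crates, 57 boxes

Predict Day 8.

Pallets goes 23, 30, 21, 28, 19, 26, 17 → 24 (alternating steps +7, −9, +7, −9, …).
Crates: +9 each step; 12, 21, 30, 39, 48, 57, 66 → 75.
Boxes: always 9 less than the crates; 3, 12, 21, 30, 39, 48, 57 → 66.
So the next record is 24 pallets, 75 crates, 66 boxes.

24 pallets, 75 crates, 66 boxes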